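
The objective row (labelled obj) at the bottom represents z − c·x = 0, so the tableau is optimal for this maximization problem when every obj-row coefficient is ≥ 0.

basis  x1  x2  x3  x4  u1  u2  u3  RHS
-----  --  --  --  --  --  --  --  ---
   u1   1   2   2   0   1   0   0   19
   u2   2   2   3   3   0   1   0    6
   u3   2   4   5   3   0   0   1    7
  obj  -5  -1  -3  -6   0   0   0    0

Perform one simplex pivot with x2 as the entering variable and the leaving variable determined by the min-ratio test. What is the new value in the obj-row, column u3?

Ratio test on column x2 — row 1: 19/2 = 19/2; row 2: 6/2 = 3; row 3: 7/4 = 7/4. Minimum is 7/4 at row 3 (u3 leaves); pivot element 4.
Divide row 3 by 4; eliminate column x2 from the other rows.
obj-row update in column u3: 0 − (-1)·(1/4) = 1/4.

1/4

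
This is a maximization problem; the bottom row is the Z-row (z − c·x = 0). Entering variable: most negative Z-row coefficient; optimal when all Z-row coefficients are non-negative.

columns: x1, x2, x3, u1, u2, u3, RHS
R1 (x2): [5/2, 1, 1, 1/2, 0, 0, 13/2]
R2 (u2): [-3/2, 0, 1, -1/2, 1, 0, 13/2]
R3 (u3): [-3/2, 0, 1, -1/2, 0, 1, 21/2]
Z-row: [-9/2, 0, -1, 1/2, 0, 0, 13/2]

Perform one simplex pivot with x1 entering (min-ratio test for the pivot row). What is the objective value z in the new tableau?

91/5

Ratio test on column x1 — row 1: (13/2)/(5/2) = 13/5; row 2: entry -3/2 ≤ 0; row 3: entry -3/2 ≤ 0. Minimum is 13/5 at row 1 (x2 leaves); pivot element 5/2.
Pivot on row 1; the Z-row RHS becomes 13/2 − (-9/2)·(13/5) = 91/5.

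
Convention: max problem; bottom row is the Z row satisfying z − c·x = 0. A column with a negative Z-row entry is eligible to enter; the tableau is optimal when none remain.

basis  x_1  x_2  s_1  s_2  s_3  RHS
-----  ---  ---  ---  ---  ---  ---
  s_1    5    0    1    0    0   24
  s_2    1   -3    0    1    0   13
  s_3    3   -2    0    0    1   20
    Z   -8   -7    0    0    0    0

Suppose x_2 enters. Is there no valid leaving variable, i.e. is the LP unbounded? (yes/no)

Every constraint-row entry in column x_2 is ≤ 0, so increasing x_2 is unbounded.

yes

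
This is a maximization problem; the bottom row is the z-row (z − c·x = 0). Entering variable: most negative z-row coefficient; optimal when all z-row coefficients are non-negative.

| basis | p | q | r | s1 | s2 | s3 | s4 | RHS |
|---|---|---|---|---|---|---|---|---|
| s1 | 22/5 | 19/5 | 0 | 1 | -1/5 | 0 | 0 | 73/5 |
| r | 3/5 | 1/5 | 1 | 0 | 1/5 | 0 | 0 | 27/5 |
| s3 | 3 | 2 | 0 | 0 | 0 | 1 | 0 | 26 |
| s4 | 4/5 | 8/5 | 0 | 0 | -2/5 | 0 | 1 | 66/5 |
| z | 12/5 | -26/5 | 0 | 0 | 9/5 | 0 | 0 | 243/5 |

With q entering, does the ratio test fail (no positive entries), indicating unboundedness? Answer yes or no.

no

Column q has positive entries in row(s) 1, 2, 3, 4, so the ratio test bounds it — not unbounded.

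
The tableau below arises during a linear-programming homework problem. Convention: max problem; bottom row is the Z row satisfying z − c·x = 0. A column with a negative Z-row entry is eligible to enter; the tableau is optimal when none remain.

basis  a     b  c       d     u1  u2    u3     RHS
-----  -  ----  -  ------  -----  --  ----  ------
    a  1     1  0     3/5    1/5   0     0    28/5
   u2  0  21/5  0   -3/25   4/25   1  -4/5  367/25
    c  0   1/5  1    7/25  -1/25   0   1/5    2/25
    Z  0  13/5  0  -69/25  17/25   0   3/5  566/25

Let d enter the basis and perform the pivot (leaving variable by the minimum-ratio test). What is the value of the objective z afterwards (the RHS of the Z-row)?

Ratio test on column d — row 1: (28/5)/(3/5) = 28/3; row 2: entry -3/25 ≤ 0; row 3: (2/25)/(7/25) = 2/7. Minimum is 2/7 at row 3 (c leaves); pivot element 7/25.
Pivot on row 3; the Z-row RHS becomes 566/25 − (-69/25)·(2/7) = 164/7.

164/7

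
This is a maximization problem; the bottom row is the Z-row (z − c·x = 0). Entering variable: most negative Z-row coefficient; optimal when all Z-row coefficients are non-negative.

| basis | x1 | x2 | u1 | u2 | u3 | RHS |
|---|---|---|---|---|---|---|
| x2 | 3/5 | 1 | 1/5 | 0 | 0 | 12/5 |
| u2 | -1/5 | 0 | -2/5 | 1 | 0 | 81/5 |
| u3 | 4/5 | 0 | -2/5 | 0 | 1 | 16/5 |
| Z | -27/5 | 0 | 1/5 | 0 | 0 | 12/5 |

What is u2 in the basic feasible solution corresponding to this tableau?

u2 is basic (row 2); its value is the RHS of that row, 81/5.

81/5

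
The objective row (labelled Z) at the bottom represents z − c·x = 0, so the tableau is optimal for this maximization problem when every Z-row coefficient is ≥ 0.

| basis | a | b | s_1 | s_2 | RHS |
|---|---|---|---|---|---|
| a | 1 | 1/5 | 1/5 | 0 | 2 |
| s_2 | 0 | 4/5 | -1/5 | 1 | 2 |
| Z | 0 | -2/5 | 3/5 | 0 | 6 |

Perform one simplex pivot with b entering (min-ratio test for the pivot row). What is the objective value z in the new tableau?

Ratio test on column b — row 1: 2/(1/5) = 10; row 2: 2/(4/5) = 5/2. Minimum is 5/2 at row 2 (s_2 leaves); pivot element 4/5.
Pivot on row 2; the Z-row RHS becomes 6 − (-2/5)·(5/2) = 7.

7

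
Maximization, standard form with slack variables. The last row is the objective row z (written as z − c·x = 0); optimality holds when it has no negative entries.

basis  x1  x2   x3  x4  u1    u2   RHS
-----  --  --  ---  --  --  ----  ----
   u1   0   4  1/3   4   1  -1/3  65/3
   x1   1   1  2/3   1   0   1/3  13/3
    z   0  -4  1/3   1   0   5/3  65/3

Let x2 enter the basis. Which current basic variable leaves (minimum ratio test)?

x1

Column x2 entries and ratios — u1: (65/3)/4 = 65/12; x1: (13/3)/1 = 13/3.
Smallest ratio is 13/3 in the row of x1, so x1 leaves.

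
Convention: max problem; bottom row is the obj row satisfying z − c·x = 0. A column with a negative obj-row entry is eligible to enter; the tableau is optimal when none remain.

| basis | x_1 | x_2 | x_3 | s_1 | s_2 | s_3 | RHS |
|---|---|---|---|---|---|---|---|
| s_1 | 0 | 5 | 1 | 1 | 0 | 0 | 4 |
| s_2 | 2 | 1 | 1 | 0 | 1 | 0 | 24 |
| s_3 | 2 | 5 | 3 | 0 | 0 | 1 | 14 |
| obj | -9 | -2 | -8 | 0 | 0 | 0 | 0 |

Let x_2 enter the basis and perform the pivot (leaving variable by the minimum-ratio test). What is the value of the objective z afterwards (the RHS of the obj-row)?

8/5

Ratio test on column x_2 — row 1: 4/5 = 4/5; row 2: 24/1 = 24; row 3: 14/5 = 14/5. Minimum is 4/5 at row 1 (s_1 leaves); pivot element 5.
Pivot on row 1; the obj-row RHS becomes 0 − (-2)·(4/5) = 8/5.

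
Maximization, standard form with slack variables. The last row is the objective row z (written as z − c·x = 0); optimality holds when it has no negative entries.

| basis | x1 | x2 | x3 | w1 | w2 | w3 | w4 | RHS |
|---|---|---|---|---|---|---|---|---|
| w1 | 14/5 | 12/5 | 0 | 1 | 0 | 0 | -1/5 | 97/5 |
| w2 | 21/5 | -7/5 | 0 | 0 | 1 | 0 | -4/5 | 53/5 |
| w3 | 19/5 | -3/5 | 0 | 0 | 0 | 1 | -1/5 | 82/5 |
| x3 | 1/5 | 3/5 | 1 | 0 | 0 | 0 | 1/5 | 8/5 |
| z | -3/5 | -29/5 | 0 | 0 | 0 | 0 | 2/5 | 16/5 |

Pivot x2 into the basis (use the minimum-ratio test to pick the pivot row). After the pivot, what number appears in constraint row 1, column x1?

Ratio test on column x2 — row 1: (97/5)/(12/5) = 97/12; row 2: entry -7/5 ≤ 0; row 3: entry -3/5 ≤ 0; row 4: (8/5)/(3/5) = 8/3. Minimum is 8/3 at row 4 (x3 leaves); pivot element 3/5.
Divide row 4 by 3/5; eliminate column x2 from the other rows.
Row 1 update in column x1: 14/5 − (12/5)·(1/3) = 2.

2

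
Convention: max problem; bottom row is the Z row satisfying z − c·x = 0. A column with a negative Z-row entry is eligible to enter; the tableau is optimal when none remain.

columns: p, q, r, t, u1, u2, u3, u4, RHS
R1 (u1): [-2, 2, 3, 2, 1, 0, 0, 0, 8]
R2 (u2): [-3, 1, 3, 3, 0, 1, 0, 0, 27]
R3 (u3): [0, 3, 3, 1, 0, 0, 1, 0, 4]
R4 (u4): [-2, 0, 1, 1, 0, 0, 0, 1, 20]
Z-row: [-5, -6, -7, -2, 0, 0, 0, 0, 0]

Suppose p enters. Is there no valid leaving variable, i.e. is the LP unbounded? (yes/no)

Every constraint-row entry in column p is ≤ 0, so increasing p is unbounded.

yes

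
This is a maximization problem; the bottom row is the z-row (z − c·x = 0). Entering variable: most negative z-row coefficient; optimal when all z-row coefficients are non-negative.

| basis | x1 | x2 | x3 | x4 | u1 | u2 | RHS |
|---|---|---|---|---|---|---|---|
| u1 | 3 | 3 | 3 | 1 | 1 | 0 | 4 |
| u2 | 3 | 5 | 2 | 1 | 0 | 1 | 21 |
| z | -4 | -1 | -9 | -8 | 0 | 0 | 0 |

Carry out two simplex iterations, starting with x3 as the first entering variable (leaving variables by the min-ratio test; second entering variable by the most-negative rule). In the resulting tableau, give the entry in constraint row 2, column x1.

Ratio test on column x3 — row 1: 4/3 = 4/3; row 2: 21/2 = 21/2. Minimum is 4/3 at row 1 (u1 leaves); pivot element 3.
Divide row 1 by 3; eliminate column x3 from the other rows.
Second iteration: most negative z-row entry is -5 in column x4, so x4 enters.
Ratio test on column x4 — row 1: (4/3)/(1/3) = 4; row 2: (55/3)/(1/3) = 55. Minimum is 4 at row 1 (x3 leaves); pivot element 1/3.
Divide row 1 by 1/3; eliminate column x4 from the other rows.
After both pivots, the entry at constraint row 2, column x1 is 0.

0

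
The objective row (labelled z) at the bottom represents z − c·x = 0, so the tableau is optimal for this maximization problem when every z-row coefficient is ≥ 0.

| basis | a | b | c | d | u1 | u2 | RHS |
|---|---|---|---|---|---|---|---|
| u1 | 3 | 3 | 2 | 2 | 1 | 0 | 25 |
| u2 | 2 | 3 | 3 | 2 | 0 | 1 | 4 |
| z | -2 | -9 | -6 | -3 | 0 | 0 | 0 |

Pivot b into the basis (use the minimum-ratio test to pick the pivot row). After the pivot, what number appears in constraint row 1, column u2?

Ratio test on column b — row 1: 25/3 = 25/3; row 2: 4/3 = 4/3. Minimum is 4/3 at row 2 (u2 leaves); pivot element 3.
Divide row 2 by 3; eliminate column b from the other rows.
Row 1 update in column u2: 0 − 3·(1/3) = -1.

-1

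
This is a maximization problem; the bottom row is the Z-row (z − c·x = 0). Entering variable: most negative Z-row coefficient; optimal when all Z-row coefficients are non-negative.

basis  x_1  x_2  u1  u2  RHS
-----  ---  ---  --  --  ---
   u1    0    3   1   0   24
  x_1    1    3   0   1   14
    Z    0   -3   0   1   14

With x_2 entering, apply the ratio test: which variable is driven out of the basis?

Column x_2 entries and ratios — u1: 24/3 = 8; x_1: 14/3 = 14/3.
Smallest ratio is 14/3 in the row of x_1, so x_1 leaves.

x_1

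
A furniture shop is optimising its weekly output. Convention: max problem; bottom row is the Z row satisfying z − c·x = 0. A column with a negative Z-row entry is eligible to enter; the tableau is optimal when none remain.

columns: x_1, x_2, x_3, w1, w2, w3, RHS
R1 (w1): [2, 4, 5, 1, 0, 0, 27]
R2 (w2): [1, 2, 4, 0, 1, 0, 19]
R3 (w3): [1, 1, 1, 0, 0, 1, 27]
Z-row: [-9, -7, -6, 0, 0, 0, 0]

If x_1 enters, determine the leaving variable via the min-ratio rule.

Column x_1 entries and ratios — w1: 27/2 = 27/2; w2: 19/1 = 19; w3: 27/1 = 27.
Smallest ratio is 27/2 in the row of w1, so w1 leaves.

w1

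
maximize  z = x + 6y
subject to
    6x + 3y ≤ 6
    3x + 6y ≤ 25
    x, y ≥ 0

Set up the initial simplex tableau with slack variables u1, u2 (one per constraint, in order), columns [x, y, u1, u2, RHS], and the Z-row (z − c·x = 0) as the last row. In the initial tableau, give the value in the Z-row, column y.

The Z-row carries the negated objective coefficients: the y entry is -6.

-6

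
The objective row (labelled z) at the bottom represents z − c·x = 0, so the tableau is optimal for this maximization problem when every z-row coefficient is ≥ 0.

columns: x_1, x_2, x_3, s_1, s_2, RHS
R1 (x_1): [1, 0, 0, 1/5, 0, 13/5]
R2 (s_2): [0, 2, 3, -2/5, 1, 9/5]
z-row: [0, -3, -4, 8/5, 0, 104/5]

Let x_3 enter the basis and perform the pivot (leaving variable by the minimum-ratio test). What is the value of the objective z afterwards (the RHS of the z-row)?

116/5

Ratio test on column x_3 — row 1: entry 0 ≤ 0; row 2: (9/5)/3 = 3/5. Minimum is 3/5 at row 2 (s_2 leaves); pivot element 3.
Pivot on row 2; the z-row RHS becomes 104/5 − (-4)·(3/5) = 116/5.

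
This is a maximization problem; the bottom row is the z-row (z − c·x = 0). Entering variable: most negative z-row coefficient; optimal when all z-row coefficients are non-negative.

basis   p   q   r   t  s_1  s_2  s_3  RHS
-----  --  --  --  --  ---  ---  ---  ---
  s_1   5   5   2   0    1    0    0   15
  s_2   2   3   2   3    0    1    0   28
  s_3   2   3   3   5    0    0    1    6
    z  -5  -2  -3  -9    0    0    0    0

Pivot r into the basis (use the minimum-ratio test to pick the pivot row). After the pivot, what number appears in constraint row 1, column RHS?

Ratio test on column r — row 1: 15/2 = 15/2; row 2: 28/2 = 14; row 3: 6/3 = 2. Minimum is 2 at row 3 (s_3 leaves); pivot element 3.
Divide row 3 by 3; eliminate column r from the other rows.
Row 1 update in column RHS: 15 − 2·2 = 11.

11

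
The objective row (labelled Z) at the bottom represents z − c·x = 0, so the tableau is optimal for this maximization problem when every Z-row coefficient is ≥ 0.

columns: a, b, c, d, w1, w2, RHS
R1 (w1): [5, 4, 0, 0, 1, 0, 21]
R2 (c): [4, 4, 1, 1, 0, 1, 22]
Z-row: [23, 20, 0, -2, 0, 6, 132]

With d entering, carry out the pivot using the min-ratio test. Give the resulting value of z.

Ratio test on column d — row 1: entry 0 ≤ 0; row 2: 22/1 = 22. Minimum is 22 at row 2 (c leaves); pivot element 1.
Pivot on row 2; the Z-row RHS becomes 132 − (-2)·22 = 176.

176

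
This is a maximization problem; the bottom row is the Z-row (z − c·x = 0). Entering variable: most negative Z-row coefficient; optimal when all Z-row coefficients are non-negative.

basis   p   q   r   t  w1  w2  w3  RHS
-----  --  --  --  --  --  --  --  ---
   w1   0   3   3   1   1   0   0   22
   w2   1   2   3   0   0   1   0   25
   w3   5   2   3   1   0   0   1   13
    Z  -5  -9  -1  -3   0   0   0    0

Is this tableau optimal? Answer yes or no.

The Z-row has a negative entry -9 in column q, so it is not optimal.

no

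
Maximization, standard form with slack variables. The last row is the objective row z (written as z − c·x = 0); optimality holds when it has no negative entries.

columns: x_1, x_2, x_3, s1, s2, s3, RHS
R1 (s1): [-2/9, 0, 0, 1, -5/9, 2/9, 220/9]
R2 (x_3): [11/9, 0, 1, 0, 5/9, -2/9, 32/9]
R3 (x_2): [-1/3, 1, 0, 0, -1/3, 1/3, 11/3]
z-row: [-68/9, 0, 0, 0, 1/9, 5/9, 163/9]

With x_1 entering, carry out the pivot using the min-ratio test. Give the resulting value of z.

441/11

Ratio test on column x_1 — row 1: entry -2/9 ≤ 0; row 2: (32/9)/(11/9) = 32/11; row 3: entry -1/3 ≤ 0. Minimum is 32/11 at row 2 (x_3 leaves); pivot element 11/9.
Pivot on row 2; the z-row RHS becomes 163/9 − (-68/9)·(32/11) = 441/11.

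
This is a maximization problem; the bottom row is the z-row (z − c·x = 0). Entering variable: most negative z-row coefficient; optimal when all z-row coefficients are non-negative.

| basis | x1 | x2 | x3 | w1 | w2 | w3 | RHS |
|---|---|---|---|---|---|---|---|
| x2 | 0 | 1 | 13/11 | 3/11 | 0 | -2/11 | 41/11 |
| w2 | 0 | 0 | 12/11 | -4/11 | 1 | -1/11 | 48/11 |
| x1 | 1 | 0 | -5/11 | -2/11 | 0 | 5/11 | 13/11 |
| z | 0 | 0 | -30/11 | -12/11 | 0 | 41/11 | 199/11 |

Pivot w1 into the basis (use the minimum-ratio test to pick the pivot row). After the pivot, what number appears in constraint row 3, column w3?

Ratio test on column w1 — row 1: (41/11)/(3/11) = 41/3; row 2: entry -4/11 ≤ 0; row 3: entry -2/11 ≤ 0. Minimum is 41/3 at row 1 (x2 leaves); pivot element 3/11.
Divide row 1 by 3/11; eliminate column w1 from the other rows.
Row 3 update in column w3: 5/11 − (-2/11)·(-2/3) = 1/3.

1/3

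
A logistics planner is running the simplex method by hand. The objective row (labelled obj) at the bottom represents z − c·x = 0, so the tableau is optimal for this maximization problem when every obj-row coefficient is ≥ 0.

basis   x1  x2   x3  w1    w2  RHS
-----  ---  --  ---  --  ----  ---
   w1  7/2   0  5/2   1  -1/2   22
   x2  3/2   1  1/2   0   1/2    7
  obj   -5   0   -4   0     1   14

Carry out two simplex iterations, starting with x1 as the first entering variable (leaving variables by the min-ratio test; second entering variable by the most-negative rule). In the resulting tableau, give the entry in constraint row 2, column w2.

Ratio test on column x1 — row 1: 22/(7/2) = 44/7; row 2: 7/(3/2) = 14/3. Minimum is 14/3 at row 2 (x2 leaves); pivot element 3/2.
Divide row 2 by 3/2; eliminate column x1 from the other rows.
Second iteration: most negative obj-row entry is -7/3 in column x3, so x3 enters.
Ratio test on column x3 — row 1: (17/3)/(4/3) = 17/4; row 2: (14/3)/(1/3) = 14. Minimum is 17/4 at row 1 (w1 leaves); pivot element 4/3.
Divide row 1 by 4/3; eliminate column x3 from the other rows.
After both pivots, the entry at constraint row 2, column w2 is 3/4.

3/4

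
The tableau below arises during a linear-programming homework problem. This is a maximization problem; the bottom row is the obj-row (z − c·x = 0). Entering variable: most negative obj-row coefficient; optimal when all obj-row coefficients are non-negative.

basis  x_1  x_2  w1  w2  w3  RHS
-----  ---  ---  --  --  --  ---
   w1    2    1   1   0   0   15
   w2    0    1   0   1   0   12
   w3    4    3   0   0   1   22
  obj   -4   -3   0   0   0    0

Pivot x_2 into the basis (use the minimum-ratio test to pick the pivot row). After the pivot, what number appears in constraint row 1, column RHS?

Ratio test on column x_2 — row 1: 15/1 = 15; row 2: 12/1 = 12; row 3: 22/3 = 22/3. Minimum is 22/3 at row 3 (w3 leaves); pivot element 3.
Divide row 3 by 3; eliminate column x_2 from the other rows.
Row 1 update in column RHS: 15 − 1·(22/3) = 23/3.

23/3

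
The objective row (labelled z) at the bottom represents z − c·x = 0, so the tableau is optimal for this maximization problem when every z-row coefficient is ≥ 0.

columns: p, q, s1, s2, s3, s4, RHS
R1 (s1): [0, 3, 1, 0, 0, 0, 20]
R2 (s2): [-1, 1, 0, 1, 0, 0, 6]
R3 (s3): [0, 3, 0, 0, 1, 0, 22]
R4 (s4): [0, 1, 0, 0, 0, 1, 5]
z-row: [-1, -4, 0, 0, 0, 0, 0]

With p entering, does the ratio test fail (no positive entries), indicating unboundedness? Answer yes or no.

yes

Every constraint-row entry in column p is ≤ 0, so increasing p is unbounded.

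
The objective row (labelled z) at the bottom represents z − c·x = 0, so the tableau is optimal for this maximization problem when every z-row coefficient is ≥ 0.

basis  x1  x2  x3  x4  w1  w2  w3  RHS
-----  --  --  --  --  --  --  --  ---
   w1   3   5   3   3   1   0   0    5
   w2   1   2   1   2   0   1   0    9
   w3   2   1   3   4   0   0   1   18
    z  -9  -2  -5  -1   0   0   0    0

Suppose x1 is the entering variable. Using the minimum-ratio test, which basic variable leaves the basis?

w1

Column x1 entries and ratios — w1: 5/3 = 5/3; w2: 9/1 = 9; w3: 18/2 = 9.
Smallest ratio is 5/3 in the row of w1, so w1 leaves.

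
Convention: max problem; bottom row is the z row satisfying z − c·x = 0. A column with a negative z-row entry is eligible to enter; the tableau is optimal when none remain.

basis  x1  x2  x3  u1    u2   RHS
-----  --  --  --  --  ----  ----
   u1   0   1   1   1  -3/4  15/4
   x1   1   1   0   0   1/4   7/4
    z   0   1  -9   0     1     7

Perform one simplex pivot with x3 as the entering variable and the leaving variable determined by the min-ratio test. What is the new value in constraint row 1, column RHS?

Ratio test on column x3 — row 1: (15/4)/1 = 15/4; row 2: entry 0 ≤ 0. Minimum is 15/4 at row 1 (u1 leaves); pivot element 1.
Divide row 1 by 1; eliminate column x3 from the other rows.
In the new row 1, the RHS entry is the old entry divided by the pivot: (15/4)/1 = 15/4.

15/4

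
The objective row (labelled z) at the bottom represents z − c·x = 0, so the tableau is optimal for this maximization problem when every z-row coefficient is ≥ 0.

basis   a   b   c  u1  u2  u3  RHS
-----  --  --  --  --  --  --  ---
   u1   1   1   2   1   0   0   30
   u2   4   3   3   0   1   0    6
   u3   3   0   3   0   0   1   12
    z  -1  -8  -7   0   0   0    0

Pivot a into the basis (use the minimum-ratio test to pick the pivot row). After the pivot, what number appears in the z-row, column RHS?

3/2

Ratio test on column a — row 1: 30/1 = 30; row 2: 6/4 = 3/2; row 3: 12/3 = 4. Minimum is 3/2 at row 2 (u2 leaves); pivot element 4.
Divide row 2 by 4; eliminate column a from the other rows.
z-row update in column RHS: 0 − (-1)·(3/2) = 3/2.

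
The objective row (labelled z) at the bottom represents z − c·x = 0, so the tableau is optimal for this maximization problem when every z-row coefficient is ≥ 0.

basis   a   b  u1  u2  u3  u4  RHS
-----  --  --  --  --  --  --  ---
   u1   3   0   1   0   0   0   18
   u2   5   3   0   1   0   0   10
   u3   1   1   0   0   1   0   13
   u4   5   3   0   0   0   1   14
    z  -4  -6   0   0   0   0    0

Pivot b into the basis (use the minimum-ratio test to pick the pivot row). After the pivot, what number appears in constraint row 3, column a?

-2/3

Ratio test on column b — row 1: entry 0 ≤ 0; row 2: 10/3 = 10/3; row 3: 13/1 = 13; row 4: 14/3 = 14/3. Minimum is 10/3 at row 2 (u2 leaves); pivot element 3.
Divide row 2 by 3; eliminate column b from the other rows.
Row 3 update in column a: 1 − 1·(5/3) = -2/3.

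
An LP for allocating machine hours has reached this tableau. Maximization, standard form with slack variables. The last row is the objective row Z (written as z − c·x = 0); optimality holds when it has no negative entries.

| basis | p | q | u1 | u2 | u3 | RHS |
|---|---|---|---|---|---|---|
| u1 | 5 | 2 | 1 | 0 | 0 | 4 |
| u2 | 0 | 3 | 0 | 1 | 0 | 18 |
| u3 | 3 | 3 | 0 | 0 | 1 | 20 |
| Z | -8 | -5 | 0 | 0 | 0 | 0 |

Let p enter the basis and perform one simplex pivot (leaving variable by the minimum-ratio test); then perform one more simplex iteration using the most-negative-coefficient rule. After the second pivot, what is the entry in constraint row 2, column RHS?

Ratio test on column p — row 1: 4/5 = 4/5; row 2: entry 0 ≤ 0; row 3: 20/3 = 20/3. Minimum is 4/5 at row 1 (u1 leaves); pivot element 5.
Divide row 1 by 5; eliminate column p from the other rows.
Second iteration: most negative Z-row entry is -9/5 in column q, so q enters.
Ratio test on column q — row 1: (4/5)/(2/5) = 2; row 2: 18/3 = 6; row 3: (88/5)/(9/5) = 88/9. Minimum is 2 at row 1 (p leaves); pivot element 2/5.
Divide row 1 by 2/5; eliminate column q from the other rows.
After both pivots, the entry at constraint row 2, column RHS is 12.

12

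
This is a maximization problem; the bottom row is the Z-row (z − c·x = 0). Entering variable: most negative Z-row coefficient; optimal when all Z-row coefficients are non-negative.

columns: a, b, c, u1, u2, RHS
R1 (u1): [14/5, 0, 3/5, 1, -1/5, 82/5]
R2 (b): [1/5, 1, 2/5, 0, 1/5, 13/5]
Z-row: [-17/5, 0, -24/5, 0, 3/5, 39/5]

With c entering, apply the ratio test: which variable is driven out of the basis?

Column c entries and ratios — u1: (82/5)/(3/5) = 82/3; b: (13/5)/(2/5) = 13/2.
Smallest ratio is 13/2 in the row of b, so b leaves.

b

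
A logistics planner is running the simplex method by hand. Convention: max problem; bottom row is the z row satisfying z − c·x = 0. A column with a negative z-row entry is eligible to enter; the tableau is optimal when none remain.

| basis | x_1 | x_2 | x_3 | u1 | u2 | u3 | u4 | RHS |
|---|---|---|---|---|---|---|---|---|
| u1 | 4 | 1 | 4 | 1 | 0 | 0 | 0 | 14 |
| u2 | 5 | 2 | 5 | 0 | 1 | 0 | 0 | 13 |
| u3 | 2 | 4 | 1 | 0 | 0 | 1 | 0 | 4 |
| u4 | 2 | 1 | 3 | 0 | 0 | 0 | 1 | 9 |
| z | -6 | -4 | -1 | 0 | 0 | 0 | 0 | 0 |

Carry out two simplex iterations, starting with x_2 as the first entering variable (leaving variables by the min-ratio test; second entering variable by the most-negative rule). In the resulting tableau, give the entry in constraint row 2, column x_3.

5/2

Ratio test on column x_2 — row 1: 14/1 = 14; row 2: 13/2 = 13/2; row 3: 4/4 = 1; row 4: 9/1 = 9. Minimum is 1 at row 3 (u3 leaves); pivot element 4.
Divide row 3 by 4; eliminate column x_2 from the other rows.
Second iteration: most negative z-row entry is -4 in column x_1, so x_1 enters.
Ratio test on column x_1 — row 1: 13/(7/2) = 26/7; row 2: 11/4 = 11/4; row 3: 1/(1/2) = 2; row 4: 8/(3/2) = 16/3. Minimum is 2 at row 3 (x_2 leaves); pivot element 1/2.
Divide row 3 by 1/2; eliminate column x_1 from the other rows.
After both pivots, the entry at constraint row 2, column x_3 is 5/2.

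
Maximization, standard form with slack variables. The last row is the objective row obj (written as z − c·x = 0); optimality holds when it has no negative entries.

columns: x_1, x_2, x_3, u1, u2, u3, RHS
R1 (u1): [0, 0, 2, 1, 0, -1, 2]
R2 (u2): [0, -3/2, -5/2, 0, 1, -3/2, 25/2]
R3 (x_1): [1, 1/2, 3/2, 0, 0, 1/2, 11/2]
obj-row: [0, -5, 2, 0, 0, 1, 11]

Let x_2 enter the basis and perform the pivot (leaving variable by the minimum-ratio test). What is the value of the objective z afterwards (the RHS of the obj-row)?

66

Ratio test on column x_2 — row 1: entry 0 ≤ 0; row 2: entry -3/2 ≤ 0; row 3: (11/2)/(1/2) = 11. Minimum is 11 at row 3 (x_1 leaves); pivot element 1/2.
Pivot on row 3; the obj-row RHS becomes 11 − (-5)·11 = 66.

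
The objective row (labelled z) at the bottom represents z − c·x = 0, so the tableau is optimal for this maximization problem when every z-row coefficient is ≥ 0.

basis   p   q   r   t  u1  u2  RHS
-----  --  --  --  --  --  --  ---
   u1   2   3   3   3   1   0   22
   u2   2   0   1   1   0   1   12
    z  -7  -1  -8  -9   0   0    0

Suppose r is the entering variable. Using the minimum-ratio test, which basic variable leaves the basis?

Column r entries and ratios — u1: 22/3 = 22/3; u2: 12/1 = 12.
Smallest ratio is 22/3 in the row of u1, so u1 leaves.

u1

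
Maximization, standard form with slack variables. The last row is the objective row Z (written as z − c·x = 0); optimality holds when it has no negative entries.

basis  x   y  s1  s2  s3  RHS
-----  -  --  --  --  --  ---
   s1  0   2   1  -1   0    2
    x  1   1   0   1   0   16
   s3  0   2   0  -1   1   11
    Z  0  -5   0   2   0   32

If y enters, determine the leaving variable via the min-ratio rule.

s1

Column y entries and ratios — s1: 2/2 = 1; x: 16/1 = 16; s3: 11/2 = 11/2.
Smallest ratio is 1 in the row of s1, so s1 leaves.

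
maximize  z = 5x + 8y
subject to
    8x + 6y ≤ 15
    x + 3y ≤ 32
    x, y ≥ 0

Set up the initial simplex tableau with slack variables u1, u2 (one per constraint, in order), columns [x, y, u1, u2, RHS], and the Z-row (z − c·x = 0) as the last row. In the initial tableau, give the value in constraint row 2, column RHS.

32

The RHS of constraint 2 is b_2 = 32.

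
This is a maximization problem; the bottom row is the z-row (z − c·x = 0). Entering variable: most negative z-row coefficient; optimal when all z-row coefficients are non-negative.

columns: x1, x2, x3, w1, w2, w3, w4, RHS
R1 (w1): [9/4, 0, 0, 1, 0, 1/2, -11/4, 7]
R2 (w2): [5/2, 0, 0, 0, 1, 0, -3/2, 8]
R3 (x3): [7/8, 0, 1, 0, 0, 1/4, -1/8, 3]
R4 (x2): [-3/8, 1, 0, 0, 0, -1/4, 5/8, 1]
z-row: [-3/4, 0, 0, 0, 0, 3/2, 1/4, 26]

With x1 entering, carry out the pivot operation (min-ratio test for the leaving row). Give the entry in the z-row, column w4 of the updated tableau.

Ratio test on column x1 — row 1: 7/(9/4) = 28/9; row 2: 8/(5/2) = 16/5; row 3: 3/(7/8) = 24/7; row 4: entry -3/8 ≤ 0. Minimum is 28/9 at row 1 (w1 leaves); pivot element 9/4.
Divide row 1 by 9/4; eliminate column x1 from the other rows.
z-row update in column w4: 1/4 − (-3/4)·(-11/9) = -2/3.

-2/3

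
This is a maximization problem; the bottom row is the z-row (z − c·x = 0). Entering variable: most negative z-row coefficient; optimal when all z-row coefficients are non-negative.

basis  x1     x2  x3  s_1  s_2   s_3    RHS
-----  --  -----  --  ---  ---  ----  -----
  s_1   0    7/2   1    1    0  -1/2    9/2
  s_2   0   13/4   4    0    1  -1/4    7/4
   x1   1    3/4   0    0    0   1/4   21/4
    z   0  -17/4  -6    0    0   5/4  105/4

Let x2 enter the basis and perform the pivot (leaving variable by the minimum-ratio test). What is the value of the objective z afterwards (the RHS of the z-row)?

371/13

Ratio test on column x2 — row 1: (9/2)/(7/2) = 9/7; row 2: (7/4)/(13/4) = 7/13; row 3: (21/4)/(3/4) = 7. Minimum is 7/13 at row 2 (s_2 leaves); pivot element 13/4.
Pivot on row 2; the z-row RHS becomes 105/4 − (-17/4)·(7/13) = 371/13.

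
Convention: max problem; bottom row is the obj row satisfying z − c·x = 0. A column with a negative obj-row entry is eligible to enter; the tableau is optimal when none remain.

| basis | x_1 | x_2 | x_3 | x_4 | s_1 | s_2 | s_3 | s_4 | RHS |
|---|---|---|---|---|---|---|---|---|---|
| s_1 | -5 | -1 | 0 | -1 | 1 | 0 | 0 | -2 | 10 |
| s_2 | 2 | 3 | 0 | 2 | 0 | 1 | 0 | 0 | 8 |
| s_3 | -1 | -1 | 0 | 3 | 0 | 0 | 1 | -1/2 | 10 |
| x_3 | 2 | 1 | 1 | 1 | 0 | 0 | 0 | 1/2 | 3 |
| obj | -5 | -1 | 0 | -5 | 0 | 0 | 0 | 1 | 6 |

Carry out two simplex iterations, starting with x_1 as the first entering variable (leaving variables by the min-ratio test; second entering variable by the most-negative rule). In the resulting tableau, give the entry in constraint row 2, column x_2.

1

Ratio test on column x_1 — row 1: entry -5 ≤ 0; row 2: 8/2 = 4; row 3: entry -1 ≤ 0; row 4: 3/2 = 3/2. Minimum is 3/2 at row 4 (x_3 leaves); pivot element 2.
Divide row 4 by 2; eliminate column x_1 from the other rows.
Second iteration: most negative obj-row entry is -5/2 in column x_4, so x_4 enters.
Ratio test on column x_4 — row 1: (35/2)/(3/2) = 35/3; row 2: 5/1 = 5; row 3: (23/2)/(7/2) = 23/7; row 4: (3/2)/(1/2) = 3. Minimum is 3 at row 4 (x_1 leaves); pivot element 1/2.
Divide row 4 by 1/2; eliminate column x_4 from the other rows.
After both pivots, the entry at constraint row 2, column x_2 is 1.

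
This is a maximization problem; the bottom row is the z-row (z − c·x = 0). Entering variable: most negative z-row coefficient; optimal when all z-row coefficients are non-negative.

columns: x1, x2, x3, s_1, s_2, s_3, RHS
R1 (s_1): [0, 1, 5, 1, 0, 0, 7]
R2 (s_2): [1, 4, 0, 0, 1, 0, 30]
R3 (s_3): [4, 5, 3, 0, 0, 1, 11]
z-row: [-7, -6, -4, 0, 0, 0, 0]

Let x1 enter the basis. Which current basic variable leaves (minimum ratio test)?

Column x1 entries and ratios — s_1: 0 ≤ 0, skip; s_2: 30/1 = 30; s_3: 11/4 = 11/4.
Smallest ratio is 11/4 in the row of s_3, so s_3 leaves.

s_3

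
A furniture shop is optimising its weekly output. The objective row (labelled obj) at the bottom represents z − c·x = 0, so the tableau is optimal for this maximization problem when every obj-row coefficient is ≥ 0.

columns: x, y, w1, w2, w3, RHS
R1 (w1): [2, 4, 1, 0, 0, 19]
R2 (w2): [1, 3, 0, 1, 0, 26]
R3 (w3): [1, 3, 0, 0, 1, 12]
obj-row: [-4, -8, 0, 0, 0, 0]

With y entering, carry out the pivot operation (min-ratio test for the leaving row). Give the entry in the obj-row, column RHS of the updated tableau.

32

Ratio test on column y — row 1: 19/4 = 19/4; row 2: 26/3 = 26/3; row 3: 12/3 = 4. Minimum is 4 at row 3 (w3 leaves); pivot element 3.
Divide row 3 by 3; eliminate column y from the other rows.
obj-row update in column RHS: 0 − (-8)·4 = 32.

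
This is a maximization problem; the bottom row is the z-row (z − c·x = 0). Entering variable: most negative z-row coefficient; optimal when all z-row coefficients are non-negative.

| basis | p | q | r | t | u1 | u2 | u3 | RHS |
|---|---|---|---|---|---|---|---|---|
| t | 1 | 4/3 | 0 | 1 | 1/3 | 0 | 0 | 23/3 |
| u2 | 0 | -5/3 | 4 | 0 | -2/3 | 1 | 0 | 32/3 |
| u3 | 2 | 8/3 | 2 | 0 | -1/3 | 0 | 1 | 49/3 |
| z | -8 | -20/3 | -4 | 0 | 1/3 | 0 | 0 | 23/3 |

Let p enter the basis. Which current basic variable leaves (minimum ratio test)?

t

Column p entries and ratios — t: (23/3)/1 = 23/3; u2: 0 ≤ 0, skip; u3: (49/3)/2 = 49/6.
Smallest ratio is 23/3 in the row of t, so t leaves.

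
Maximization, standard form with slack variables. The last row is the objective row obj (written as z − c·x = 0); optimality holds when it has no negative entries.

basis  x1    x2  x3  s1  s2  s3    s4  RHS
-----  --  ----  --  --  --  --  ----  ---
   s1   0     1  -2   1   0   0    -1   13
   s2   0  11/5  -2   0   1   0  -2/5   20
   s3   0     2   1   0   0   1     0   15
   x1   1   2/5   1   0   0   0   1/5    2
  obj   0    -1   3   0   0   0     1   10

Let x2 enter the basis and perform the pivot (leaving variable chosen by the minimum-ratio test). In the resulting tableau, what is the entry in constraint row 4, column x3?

Ratio test on column x2 — row 1: 13/1 = 13; row 2: 20/(11/5) = 100/11; row 3: 15/2 = 15/2; row 4: 2/(2/5) = 5. Minimum is 5 at row 4 (x1 leaves); pivot element 2/5.
Divide row 4 by 2/5; eliminate column x2 from the other rows.
In the new row 4, the x3 entry is the old entry divided by the pivot: 1/(2/5) = 5/2.

5/2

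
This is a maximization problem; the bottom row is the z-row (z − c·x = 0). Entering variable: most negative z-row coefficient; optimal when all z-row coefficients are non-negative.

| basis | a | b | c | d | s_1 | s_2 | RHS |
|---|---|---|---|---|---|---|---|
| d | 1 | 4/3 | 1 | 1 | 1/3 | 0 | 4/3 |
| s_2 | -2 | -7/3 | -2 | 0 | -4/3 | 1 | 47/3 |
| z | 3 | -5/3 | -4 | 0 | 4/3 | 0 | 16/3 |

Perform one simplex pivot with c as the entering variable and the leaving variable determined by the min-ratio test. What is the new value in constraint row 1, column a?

1

Ratio test on column c — row 1: (4/3)/1 = 4/3; row 2: entry -2 ≤ 0. Minimum is 4/3 at row 1 (d leaves); pivot element 1.
Divide row 1 by 1; eliminate column c from the other rows.
In the new row 1, the a entry is the old entry divided by the pivot: 1/1 = 1.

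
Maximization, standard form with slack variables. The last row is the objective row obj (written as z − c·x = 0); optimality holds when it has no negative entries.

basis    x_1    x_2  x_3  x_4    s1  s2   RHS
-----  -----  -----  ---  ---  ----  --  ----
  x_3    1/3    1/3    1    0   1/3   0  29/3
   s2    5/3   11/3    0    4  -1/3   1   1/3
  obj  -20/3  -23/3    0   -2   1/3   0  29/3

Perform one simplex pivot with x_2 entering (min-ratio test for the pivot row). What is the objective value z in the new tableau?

114/11

Ratio test on column x_2 — row 1: (29/3)/(1/3) = 29; row 2: (1/3)/(11/3) = 1/11. Minimum is 1/11 at row 2 (s2 leaves); pivot element 11/3.
Pivot on row 2; the obj-row RHS becomes 29/3 − (-23/3)·(1/11) = 114/11.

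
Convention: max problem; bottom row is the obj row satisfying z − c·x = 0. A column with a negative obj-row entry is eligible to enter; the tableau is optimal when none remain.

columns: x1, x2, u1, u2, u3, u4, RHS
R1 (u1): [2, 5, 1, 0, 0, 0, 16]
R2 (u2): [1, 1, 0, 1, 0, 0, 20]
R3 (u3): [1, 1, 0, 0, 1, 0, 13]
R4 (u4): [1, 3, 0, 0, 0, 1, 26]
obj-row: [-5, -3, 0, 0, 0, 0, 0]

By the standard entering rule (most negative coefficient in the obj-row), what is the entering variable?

x1

Negative obj-row entries: x1: -5, x2: -3.
The most negative is -5 in column x1, so x1 enters.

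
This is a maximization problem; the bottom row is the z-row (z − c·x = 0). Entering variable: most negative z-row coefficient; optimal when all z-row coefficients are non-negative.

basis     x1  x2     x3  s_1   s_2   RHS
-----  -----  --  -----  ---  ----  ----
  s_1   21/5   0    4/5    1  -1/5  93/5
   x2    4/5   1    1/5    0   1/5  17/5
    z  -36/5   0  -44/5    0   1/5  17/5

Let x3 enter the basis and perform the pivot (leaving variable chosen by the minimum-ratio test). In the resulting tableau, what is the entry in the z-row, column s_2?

Ratio test on column x3 — row 1: (93/5)/(4/5) = 93/4; row 2: (17/5)/(1/5) = 17. Minimum is 17 at row 2 (x2 leaves); pivot element 1/5.
Divide row 2 by 1/5; eliminate column x3 from the other rows.
z-row update in column s_2: 1/5 − (-44/5)·1 = 9.

9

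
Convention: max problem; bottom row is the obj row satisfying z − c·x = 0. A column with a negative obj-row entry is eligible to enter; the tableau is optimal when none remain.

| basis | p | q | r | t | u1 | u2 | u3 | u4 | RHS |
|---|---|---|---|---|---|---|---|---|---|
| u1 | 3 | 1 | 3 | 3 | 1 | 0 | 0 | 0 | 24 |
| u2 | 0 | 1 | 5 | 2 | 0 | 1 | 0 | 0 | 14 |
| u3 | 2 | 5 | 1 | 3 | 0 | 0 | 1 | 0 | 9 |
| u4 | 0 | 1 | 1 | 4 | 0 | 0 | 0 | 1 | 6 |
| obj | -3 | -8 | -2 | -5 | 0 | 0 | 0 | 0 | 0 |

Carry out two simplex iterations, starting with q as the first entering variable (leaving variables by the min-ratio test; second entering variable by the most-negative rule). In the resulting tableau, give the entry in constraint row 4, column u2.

Ratio test on column q — row 1: 24/1 = 24; row 2: 14/1 = 14; row 3: 9/5 = 9/5; row 4: 6/1 = 6. Minimum is 9/5 at row 3 (u3 leaves); pivot element 5.
Divide row 3 by 5; eliminate column q from the other rows.
Second iteration: most negative obj-row entry is -2/5 in column r, so r enters.
Ratio test on column r — row 1: (111/5)/(14/5) = 111/14; row 2: (61/5)/(24/5) = 61/24; row 3: (9/5)/(1/5) = 9; row 4: (21/5)/(4/5) = 21/4. Minimum is 61/24 at row 2 (u2 leaves); pivot element 24/5.
Divide row 2 by 24/5; eliminate column r from the other rows.
After both pivots, the entry at constraint row 4, column u2 is -1/6.

-1/6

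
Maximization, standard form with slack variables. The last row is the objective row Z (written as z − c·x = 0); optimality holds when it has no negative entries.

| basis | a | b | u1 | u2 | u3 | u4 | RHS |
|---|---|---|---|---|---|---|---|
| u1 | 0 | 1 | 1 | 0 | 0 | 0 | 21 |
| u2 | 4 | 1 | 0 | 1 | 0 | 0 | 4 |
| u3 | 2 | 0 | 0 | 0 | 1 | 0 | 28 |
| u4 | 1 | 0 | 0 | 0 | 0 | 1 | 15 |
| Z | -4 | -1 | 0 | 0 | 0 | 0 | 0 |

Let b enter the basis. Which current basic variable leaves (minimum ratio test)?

Column b entries and ratios — u1: 21/1 = 21; u2: 4/1 = 4; u3: 0 ≤ 0, skip; u4: 0 ≤ 0, skip.
Smallest ratio is 4 in the row of u2, so u2 leaves.

u2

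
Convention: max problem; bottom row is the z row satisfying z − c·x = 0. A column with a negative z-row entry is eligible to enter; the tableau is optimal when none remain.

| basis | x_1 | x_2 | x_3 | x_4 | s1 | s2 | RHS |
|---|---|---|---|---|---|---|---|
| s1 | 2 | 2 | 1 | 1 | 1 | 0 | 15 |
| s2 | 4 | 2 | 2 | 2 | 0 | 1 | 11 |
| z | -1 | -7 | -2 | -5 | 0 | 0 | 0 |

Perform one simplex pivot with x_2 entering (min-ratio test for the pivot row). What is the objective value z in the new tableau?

77/2

Ratio test on column x_2 — row 1: 15/2 = 15/2; row 2: 11/2 = 11/2. Minimum is 11/2 at row 2 (s2 leaves); pivot element 2.
Pivot on row 2; the z-row RHS becomes 0 − (-7)·(11/2) = 77/2.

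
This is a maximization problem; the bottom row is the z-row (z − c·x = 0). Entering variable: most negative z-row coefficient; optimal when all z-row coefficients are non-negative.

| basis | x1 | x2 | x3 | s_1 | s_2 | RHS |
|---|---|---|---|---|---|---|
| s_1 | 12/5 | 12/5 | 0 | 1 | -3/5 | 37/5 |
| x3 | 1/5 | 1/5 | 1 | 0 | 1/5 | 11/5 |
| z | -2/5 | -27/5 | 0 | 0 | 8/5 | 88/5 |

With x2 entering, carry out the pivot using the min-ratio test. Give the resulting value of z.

137/4

Ratio test on column x2 — row 1: (37/5)/(12/5) = 37/12; row 2: (11/5)/(1/5) = 11. Minimum is 37/12 at row 1 (s_1 leaves); pivot element 12/5.
Pivot on row 1; the z-row RHS becomes 88/5 − (-27/5)·(37/12) = 137/4.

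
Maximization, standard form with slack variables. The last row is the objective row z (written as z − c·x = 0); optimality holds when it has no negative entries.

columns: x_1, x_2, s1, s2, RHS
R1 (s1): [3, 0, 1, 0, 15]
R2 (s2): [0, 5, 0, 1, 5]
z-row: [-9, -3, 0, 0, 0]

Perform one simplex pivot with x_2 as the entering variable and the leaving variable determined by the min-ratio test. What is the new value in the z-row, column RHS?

3

Ratio test on column x_2 — row 1: entry 0 ≤ 0; row 2: 5/5 = 1. Minimum is 1 at row 2 (s2 leaves); pivot element 5.
Divide row 2 by 5; eliminate column x_2 from the other rows.
z-row update in column RHS: 0 − (-3)·1 = 3.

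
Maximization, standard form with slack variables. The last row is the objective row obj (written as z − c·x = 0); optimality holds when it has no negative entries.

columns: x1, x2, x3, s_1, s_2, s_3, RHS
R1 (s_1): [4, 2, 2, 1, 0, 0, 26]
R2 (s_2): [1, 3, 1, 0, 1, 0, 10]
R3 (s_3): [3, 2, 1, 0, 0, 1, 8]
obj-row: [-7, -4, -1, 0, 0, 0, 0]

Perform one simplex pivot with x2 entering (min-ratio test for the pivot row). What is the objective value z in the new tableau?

Ratio test on column x2 — row 1: 26/2 = 13; row 2: 10/3 = 10/3; row 3: 8/2 = 4. Minimum is 10/3 at row 2 (s_2 leaves); pivot element 3.
Pivot on row 2; the obj-row RHS becomes 0 − (-4)·(10/3) = 40/3.

40/3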